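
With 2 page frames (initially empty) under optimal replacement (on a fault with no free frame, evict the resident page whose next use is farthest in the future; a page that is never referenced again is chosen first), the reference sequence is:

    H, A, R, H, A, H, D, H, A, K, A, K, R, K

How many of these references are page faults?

8

H → fault, frames {H}
A → fault, frames {H,A}
R → fault, evict A, frames {H,R}
H → hit
A → fault, evict R, frames {H,A}
H → hit
D → fault, evict A, frames {H,D}
H → hit
A → fault, evict D, frames {H,A}
K → fault, evict H, frames {A,K}
A → hit
K → hit
R → fault, evict A, frames {K,R}
K → hit
Page faults: 8.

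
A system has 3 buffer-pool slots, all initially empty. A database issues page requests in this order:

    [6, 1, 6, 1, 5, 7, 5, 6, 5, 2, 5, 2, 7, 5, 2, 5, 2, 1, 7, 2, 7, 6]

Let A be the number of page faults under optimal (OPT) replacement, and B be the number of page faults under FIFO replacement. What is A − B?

-4

Under OPT: F F . . F F . . . F . . . . . . . F . . . F → 7 faults.
Under FIFO: F F . . F F . F . F F . F . . . . F . F . F → 11 faults.
A − B = 7 − 11 = -4.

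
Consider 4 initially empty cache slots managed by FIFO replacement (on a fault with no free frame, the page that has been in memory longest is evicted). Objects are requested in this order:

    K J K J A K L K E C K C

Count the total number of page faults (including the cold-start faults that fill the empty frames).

K -> fault, frames {K}
J -> fault, frames {K,J}
K -> hit
J -> hit
A -> fault, frames {K,J,A}
K -> hit
L -> fault, frames {K,J,A,L}
K -> hit
E -> fault, evict K, frames {J,A,L,E}
C -> fault, evict J, frames {A,L,E,C}
K -> fault, evict A, frames {L,E,C,K}
C -> hit
Page faults: 7.

7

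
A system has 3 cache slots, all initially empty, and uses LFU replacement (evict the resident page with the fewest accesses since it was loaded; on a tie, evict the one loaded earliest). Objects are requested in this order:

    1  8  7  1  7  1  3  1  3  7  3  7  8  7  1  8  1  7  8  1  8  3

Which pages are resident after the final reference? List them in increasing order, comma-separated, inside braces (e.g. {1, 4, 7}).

1 → miss, frames [1]
8 → miss, frames [1, 8]
7 → miss, frames [1, 8, 7]
1 → hit
7 → hit
1 → hit
3 → miss, evict 8, frames [1, 7, 3]
1 → hit
3 → hit
7 → hit
3 → hit
7 → hit
8 → miss, evict 3, frames [1, 7, 8]
7 → hit
1 → hit
8 → hit
1 → hit
7 → hit
8 → hit
1 → hit
8 → hit
3 → miss, evict 8, frames [1, 7, 3]

{1, 3, 7}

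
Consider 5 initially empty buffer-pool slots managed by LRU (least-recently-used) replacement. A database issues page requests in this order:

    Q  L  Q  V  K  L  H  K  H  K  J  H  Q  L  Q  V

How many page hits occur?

Q -> fault, frames {Q}
L -> fault, frames {Q,L}
Q -> hit
V -> fault, frames {L,Q,V}
K -> fault, frames {L,Q,V,K}
L -> hit
H -> fault, frames {Q,V,K,L,H}
K -> hit
H -> hit
K -> hit
J -> fault, evict Q, frames {V,L,H,K,J}
H -> hit
Q -> fault, evict V, frames {L,K,J,H,Q}
L -> hit
Q -> hit
V -> fault, evict K, frames {J,H,L,Q,V}
Hits: 8.

8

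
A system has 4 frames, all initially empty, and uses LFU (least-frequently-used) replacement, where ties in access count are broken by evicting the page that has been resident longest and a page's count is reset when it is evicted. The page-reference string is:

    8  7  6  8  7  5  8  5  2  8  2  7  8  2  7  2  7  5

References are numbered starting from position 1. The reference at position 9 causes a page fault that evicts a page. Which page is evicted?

pos 1: 8 -> fault, frames (8)
pos 2: 7 -> fault, frames (8 7)
pos 3: 6 -> fault, frames (8 7 6)
pos 4: 8 -> hit
pos 5: 7 -> hit
pos 6: 5 -> fault, frames (8 7 6 5)
pos 7: 8 -> hit
pos 8: 5 -> hit
pos 9: 2 -> fault, evict 6, frames (8 7 5 2)
At position 9, page 6 is evicted.

6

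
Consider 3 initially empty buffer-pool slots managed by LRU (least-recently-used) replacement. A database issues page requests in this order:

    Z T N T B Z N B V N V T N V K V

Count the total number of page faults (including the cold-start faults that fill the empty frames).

Z: miss, frames (Z)
T: miss, frames (Z T)
N: miss, frames (Z T N)
T: hit
B: miss, evict Z, frames (N T B)
Z: miss, evict N, frames (T B Z)
N: miss, evict T, frames (B Z N)
B: hit
V: miss, evict Z, frames (N B V)
N: hit
V: hit
T: miss, evict B, frames (N V T)
N: hit
V: hit
K: miss, evict T, frames (N V K)
V: hit
Page faults: 9.

9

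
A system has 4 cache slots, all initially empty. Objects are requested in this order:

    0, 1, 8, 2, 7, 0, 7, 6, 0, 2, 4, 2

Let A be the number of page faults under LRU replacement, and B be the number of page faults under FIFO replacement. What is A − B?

-1

Under LRU: F F F F F F . F . . F . → 8 faults.
Under FIFO: F F F F F F . F . . F F → 9 faults.
A − B = 8 − 9 = -1.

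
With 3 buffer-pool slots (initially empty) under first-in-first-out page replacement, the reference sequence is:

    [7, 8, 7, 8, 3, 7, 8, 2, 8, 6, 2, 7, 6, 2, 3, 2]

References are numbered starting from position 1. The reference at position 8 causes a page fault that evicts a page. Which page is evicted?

pos 1: 7: fault, frames (7)
pos 2: 8: fault, frames (7 8)
pos 3: 7: hit
pos 4: 8: hit
pos 5: 3: fault, frames (7 8 3)
pos 6: 7: hit
pos 7: 8: hit
pos 8: 2: fault, evict 7, frames (8 3 2)
At position 8, page 7 is evicted.

7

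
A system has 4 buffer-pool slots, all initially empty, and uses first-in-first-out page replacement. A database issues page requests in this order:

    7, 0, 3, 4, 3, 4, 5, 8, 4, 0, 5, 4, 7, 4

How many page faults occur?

9

7 → miss, frames [7]
0 → miss, frames [7, 0]
3 → miss, frames [7, 0, 3]
4 → miss, frames [7, 0, 3, 4]
3 → hit
4 → hit
5 → miss, evict 7, frames [0, 3, 4, 5]
8 → miss, evict 0, frames [3, 4, 5, 8]
4 → hit
0 → miss, evict 3, frames [4, 5, 8, 0]
5 → hit
4 → hit
7 → miss, evict 4, frames [5, 8, 0, 7]
4 → miss, evict 5, frames [8, 0, 7, 4]
Page faults: 9.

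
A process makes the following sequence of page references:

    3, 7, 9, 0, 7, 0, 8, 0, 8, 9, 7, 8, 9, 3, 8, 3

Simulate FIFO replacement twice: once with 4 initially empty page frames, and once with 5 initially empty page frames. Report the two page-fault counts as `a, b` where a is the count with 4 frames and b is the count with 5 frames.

4 frames: F F F F . . F . . . . . . F . . → 6 faults.
5 frames: F F F F . . F . . . . . . . . . → 5 faults.
5 < 6: adding a frame reduced faults, as is typical.

6, 5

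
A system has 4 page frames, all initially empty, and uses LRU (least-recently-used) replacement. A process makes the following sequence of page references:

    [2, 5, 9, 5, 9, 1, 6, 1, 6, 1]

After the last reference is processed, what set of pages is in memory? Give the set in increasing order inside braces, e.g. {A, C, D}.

2: fault, frames {2}
5: fault, frames {2,5}
9: fault, frames {2,5,9}
5: hit
9: hit
1: fault, frames {2,5,9,1}
6: fault, evict 2, frames {5,9,1,6}
1: hit
6: hit
1: hit

{1, 5, 6, 9}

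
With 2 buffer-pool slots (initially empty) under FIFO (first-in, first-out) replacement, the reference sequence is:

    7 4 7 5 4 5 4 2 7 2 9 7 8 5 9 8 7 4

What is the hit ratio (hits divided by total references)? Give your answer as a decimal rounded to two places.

0.33

7 → miss, frames (7)
4 → miss, frames (7 4)
7 → hit
5 → miss, evict 7, frames (4 5)
4 → hit
5 → hit
4 → hit
2 → miss, evict 4, frames (5 2)
7 → miss, evict 5, frames (2 7)
2 → hit
9 → miss, evict 2, frames (7 9)
7 → hit
8 → miss, evict 7, frames (9 8)
5 → miss, evict 9, frames (8 5)
9 → miss, evict 8, frames (5 9)
8 → miss, evict 5, frames (9 8)
7 → miss, evict 9, frames (8 7)
4 → miss, evict 8, frames (7 4)
Hits: 6 of 18 references → 6/18 = 0.3333.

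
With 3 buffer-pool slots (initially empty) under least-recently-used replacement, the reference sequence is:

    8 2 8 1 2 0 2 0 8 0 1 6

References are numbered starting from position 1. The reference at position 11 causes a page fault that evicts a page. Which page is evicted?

pos 1: 8 → miss, frames (8)
pos 2: 2 → miss, frames (8 2)
pos 3: 8 → hit
pos 4: 1 → miss, frames (2 8 1)
pos 5: 2 → hit
pos 6: 0 → miss, evict 8, frames (1 2 0)
pos 7: 2 → hit
pos 8: 0 → hit
pos 9: 8 → miss, evict 1, frames (2 0 8)
pos 10: 0 → hit
pos 11: 1 → miss, evict 2, frames (8 0 1)
At position 11, page 2 is evicted.

2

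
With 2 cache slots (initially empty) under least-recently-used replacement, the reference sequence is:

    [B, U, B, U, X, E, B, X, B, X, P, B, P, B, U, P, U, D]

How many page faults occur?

B: fault, frames {B}
U: fault, frames {B,U}
B: hit
U: hit
X: fault, evict B, frames {U,X}
E: fault, evict U, frames {X,E}
B: fault, evict X, frames {E,B}
X: fault, evict E, frames {B,X}
B: hit
X: hit
P: fault, evict B, frames {X,P}
B: fault, evict X, frames {P,B}
P: hit
B: hit
U: fault, evict P, frames {B,U}
P: fault, evict B, frames {U,P}
U: hit
D: fault, evict P, frames {U,D}
Page faults: 11.

11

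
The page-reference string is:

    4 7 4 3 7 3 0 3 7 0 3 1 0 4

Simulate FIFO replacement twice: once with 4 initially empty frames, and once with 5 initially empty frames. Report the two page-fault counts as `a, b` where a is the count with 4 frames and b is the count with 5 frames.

6, 5

4 frames: F F . F . . F . . . . F . F → 6 faults.
5 frames: F F . F . . F . . . . F . . → 5 faults.
5 < 6: adding a frame reduced faults, as is typical.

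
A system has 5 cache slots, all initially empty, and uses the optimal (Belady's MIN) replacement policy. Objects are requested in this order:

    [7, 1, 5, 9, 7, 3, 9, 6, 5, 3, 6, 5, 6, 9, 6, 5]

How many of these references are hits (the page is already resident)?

10

7: miss, frames [7]
1: miss, frames [7, 1]
5: miss, frames [7, 1, 5]
9: miss, frames [7, 1, 5, 9]
7: hit
3: miss, frames [7, 1, 5, 9, 3]
9: hit
6: miss, evict 1, frames [7, 5, 9, 3, 6]
5: hit
3: hit
6: hit
5: hit
6: hit
9: hit
6: hit
5: hit
Hits: 10.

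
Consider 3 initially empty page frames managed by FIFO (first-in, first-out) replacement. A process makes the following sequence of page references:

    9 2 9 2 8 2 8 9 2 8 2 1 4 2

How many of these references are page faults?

6

9: miss, frames [9]
2: miss, frames [9, 2]
9: hit
2: hit
8: miss, frames [9, 2, 8]
2: hit
8: hit
9: hit
2: hit
8: hit
2: hit
1: miss, evict 9, frames [2, 8, 1]
4: miss, evict 2, frames [8, 1, 4]
2: miss, evict 8, frames [1, 4, 2]
Page faults: 6.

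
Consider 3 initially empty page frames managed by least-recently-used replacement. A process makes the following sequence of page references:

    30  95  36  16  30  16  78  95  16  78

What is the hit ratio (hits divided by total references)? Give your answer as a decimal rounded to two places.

0.30

30: miss, frames (30)
95: miss, frames (30 95)
36: miss, frames (30 95 36)
16: miss, evict 30, frames (95 36 16)
30: miss, evict 95, frames (36 16 30)
16: hit
78: miss, evict 36, frames (30 16 78)
95: miss, evict 30, frames (16 78 95)
16: hit
78: hit
Hits: 3 of 10 references → 3/10 = 0.3000.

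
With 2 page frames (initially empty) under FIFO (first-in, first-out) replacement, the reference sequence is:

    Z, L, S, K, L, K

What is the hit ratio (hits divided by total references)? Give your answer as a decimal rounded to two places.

Z -> fault, frames (Z)
L -> fault, frames (Z L)
S -> fault, evict Z, frames (L S)
K -> fault, evict L, frames (S K)
L -> fault, evict S, frames (K L)
K -> hit
Hits: 1 of 6 references → 1/6 = 0.1667.

0.17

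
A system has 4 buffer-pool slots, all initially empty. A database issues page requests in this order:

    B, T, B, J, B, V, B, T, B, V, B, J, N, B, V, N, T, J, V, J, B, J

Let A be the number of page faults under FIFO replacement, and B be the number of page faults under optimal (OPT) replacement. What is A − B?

3

Under FIFO: F F . F . F . . . . . . F F . . F F F . . . → 9 faults.
Under OPT: F F . F . F . . . . . . F . . . . F . . . . → 6 faults.
A − B = 9 − 6 = 3.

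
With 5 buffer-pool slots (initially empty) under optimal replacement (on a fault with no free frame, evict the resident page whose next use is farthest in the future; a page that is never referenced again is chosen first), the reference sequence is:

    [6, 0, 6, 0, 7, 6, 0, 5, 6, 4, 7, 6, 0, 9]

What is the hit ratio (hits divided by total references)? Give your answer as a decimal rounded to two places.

0.57

6: miss, frames {6}
0: miss, frames {6,0}
6: hit
0: hit
7: miss, frames {6,0,7}
6: hit
0: hit
5: miss, frames {6,0,7,5}
6: hit
4: miss, frames {6,0,7,5,4}
7: hit
6: hit
0: hit
9: miss, evict 4, frames {6,0,7,5,9}
Hits: 8 of 14 references → 8/14 = 0.5714.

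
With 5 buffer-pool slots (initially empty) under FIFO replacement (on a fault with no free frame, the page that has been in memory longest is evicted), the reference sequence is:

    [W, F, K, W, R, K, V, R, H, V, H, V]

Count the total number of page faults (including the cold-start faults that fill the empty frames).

W -> fault, frames {W}
F -> fault, frames {W,F}
K -> fault, frames {W,F,K}
W -> hit
R -> fault, frames {W,F,K,R}
K -> hit
V -> fault, frames {W,F,K,R,V}
R -> hit
H -> fault, evict W, frames {F,K,R,V,H}
V -> hit
H -> hit
V -> hit
Page faults: 6.

6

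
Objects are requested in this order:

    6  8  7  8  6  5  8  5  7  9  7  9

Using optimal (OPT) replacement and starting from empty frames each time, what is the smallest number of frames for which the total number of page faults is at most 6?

f=1: 12 faults
f=2: 7 faults
f=3: 5 faults
f=4: 5 faults
f=5: 5 faults
Smallest f with faults ≤ 6 is 3.

3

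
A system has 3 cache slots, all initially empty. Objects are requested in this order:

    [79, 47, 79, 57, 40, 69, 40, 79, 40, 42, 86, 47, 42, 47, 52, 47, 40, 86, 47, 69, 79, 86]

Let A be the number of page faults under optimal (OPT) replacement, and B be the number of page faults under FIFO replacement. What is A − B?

-4

Under OPT: F F . F F F . . . F F F . . F . . F . F F . → 12 faults.
Under FIFO: F F . F F F . F . F F F . . F . F F F F F F → 16 faults.
A − B = 12 − 16 = -4.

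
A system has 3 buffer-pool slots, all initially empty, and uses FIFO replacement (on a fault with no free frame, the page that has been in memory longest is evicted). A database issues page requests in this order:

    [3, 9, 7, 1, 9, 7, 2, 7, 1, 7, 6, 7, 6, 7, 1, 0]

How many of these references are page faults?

3 → fault, frames [3]
9 → fault, frames [3, 9]
7 → fault, frames [3, 9, 7]
1 → fault, evict 3, frames [9, 7, 1]
9 → hit
7 → hit
2 → fault, evict 9, frames [7, 1, 2]
7 → hit
1 → hit
7 → hit
6 → fault, evict 7, frames [1, 2, 6]
7 → fault, evict 1, frames [2, 6, 7]
6 → hit
7 → hit
1 → fault, evict 2, frames [6, 7, 1]
0 → fault, evict 6, frames [7, 1, 0]
Page faults: 9.

9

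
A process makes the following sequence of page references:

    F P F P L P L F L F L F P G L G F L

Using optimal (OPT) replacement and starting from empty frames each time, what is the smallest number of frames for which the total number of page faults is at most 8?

2

f=1: 18 faults
f=2: 7 faults
f=3: 4 faults
f=4: 4 faults
Smallest f with faults ≤ 8 is 2.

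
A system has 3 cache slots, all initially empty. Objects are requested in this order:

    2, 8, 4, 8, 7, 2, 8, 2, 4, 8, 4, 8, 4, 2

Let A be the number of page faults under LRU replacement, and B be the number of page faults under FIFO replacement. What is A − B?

Under LRU: F F F . F F . . F . . . . . → 6 faults.
Under FIFO: F F F . F F F . F . . . . . → 7 faults.
A − B = 6 − 7 = -1.

-1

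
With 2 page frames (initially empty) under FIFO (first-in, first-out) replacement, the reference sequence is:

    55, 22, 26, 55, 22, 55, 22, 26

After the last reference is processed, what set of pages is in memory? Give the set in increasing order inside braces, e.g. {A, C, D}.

55: miss, frames {55}
22: miss, frames {55,22}
26: miss, evict 55, frames {22,26}
55: miss, evict 22, frames {26,55}
22: miss, evict 26, frames {55,22}
55: hit
22: hit
26: miss, evict 55, frames {22,26}

{22, 26}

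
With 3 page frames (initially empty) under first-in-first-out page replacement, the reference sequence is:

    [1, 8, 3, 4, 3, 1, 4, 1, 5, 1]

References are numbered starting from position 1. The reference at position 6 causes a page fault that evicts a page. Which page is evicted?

pos 1: 1: fault, frames {1}
pos 2: 8: fault, frames {1,8}
pos 3: 3: fault, frames {1,8,3}
pos 4: 4: fault, evict 1, frames {8,3,4}
pos 5: 3: hit
pos 6: 1: fault, evict 8, frames {3,4,1}
At position 6, page 8 is evicted.

8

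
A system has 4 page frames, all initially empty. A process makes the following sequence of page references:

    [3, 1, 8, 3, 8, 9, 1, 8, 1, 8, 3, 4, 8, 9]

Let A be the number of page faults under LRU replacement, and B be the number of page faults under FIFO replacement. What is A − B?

1

Under LRU: F F F . . F . . . . . F . F → 6 faults.
Under FIFO: F F F . . F . . . . . F . . → 5 faults.
A − B = 6 − 5 = 1.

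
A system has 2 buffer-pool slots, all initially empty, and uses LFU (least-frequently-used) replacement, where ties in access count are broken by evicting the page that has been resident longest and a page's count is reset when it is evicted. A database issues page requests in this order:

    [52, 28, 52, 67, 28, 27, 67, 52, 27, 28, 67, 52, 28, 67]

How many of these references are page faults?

11

52 → miss, frames (52)
28 → miss, frames (52 28)
52 → hit
67 → miss, evict 28, frames (52 67)
28 → miss, evict 67, frames (52 28)
27 → miss, evict 28, frames (52 27)
67 → miss, evict 27, frames (52 67)
52 → hit
27 → miss, evict 67, frames (52 27)
28 → miss, evict 27, frames (52 28)
67 → miss, evict 28, frames (52 67)
52 → hit
28 → miss, evict 67, frames (52 28)
67 → miss, evict 28, frames (52 67)
Page faults: 11.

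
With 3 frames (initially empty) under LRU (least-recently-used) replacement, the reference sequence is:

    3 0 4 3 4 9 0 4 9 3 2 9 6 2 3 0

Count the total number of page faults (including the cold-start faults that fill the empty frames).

10

3: fault, frames (3)
0: fault, frames (3 0)
4: fault, frames (3 0 4)
3: hit
4: hit
9: fault, evict 0, frames (3 4 9)
0: fault, evict 3, frames (4 9 0)
4: hit
9: hit
3: fault, evict 0, frames (4 9 3)
2: fault, evict 4, frames (9 3 2)
9: hit
6: fault, evict 3, frames (2 9 6)
2: hit
3: fault, evict 9, frames (6 2 3)
0: fault, evict 6, frames (2 3 0)
Page faults: 10.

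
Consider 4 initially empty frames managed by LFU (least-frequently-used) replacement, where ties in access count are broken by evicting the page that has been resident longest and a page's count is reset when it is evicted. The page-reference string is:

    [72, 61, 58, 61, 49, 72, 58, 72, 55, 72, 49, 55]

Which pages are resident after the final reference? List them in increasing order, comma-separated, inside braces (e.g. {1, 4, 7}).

72: fault, frames [72]
61: fault, frames [72, 61]
58: fault, frames [72, 61, 58]
61: hit
49: fault, frames [72, 61, 58, 49]
72: hit
58: hit
72: hit
55: fault, evict 49, frames [72, 61, 58, 55]
72: hit
49: fault, evict 55, frames [72, 61, 58, 49]
55: fault, evict 49, frames [72, 61, 58, 55]

{55, 58, 61, 72}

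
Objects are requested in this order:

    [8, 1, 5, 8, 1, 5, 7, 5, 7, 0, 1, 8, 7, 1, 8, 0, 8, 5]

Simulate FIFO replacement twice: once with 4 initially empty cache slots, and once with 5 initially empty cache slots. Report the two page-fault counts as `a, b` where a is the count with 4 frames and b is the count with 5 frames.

4 frames: F F F . . . F . . F . F . F . . . F → 8 faults.
5 frames: F F F . . . F . . F . . . . . . . . → 5 faults.
5 < 8: adding a frame reduced faults, as is typical.

8, 5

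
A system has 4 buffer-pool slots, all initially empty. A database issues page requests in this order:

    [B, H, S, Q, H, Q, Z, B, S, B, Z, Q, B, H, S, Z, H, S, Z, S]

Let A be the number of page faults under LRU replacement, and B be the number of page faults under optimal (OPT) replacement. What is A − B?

Under LRU: F F F F . . F F F . . . . F F F . . . . → 10 faults.
Under OPT: F F F F . . F . . . . . . F . . . . . . → 6 faults.
A − B = 10 − 6 = 4.

4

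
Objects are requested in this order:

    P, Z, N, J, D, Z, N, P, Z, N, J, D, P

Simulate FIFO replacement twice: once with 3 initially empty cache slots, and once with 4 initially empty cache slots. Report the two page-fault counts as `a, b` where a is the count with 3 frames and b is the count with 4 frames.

10, 11

3 frames: F F F F F F F F . . F F . → 10 faults.
4 frames: F F F F F . . F F F F F F → 11 faults.
11 > 10: adding a frame increased faults — Belady's anomaly.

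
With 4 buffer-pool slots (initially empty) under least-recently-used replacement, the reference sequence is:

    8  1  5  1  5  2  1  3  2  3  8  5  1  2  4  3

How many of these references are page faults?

8 → fault, frames (8)
1 → fault, frames (8 1)
5 → fault, frames (8 1 5)
1 → hit
5 → hit
2 → fault, frames (8 1 5 2)
1 → hit
3 → fault, evict 8, frames (5 2 1 3)
2 → hit
3 → hit
8 → fault, evict 5, frames (1 2 3 8)
5 → fault, evict 1, frames (2 3 8 5)
1 → fault, evict 2, frames (3 8 5 1)
2 → fault, evict 3, frames (8 5 1 2)
4 → fault, evict 8, frames (5 1 2 4)
3 → fault, evict 5, frames (1 2 4 3)
Page faults: 11.

11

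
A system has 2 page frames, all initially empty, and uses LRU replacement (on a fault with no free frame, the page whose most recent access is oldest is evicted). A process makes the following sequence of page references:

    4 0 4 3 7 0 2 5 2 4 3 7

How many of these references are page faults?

10

4: miss, frames (4)
0: miss, frames (4 0)
4: hit
3: miss, evict 0, frames (4 3)
7: miss, evict 4, frames (3 7)
0: miss, evict 3, frames (7 0)
2: miss, evict 7, frames (0 2)
5: miss, evict 0, frames (2 5)
2: hit
4: miss, evict 5, frames (2 4)
3: miss, evict 2, frames (4 3)
7: miss, evict 4, frames (3 7)
Page faults: 10.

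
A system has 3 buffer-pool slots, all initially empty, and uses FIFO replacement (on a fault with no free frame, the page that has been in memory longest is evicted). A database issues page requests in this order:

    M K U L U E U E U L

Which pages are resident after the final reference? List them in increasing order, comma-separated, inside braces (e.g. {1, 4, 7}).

{E, L, U}

M: fault, frames (M)
K: fault, frames (M K)
U: fault, frames (M K U)
L: fault, evict M, frames (K U L)
U: hit
E: fault, evict K, frames (U L E)
U: hit
E: hit
U: hit
L: hit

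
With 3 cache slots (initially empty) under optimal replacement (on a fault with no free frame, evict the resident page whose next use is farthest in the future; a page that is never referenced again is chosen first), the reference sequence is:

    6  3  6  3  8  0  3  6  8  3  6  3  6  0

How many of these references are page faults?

6

6 → fault, frames (6)
3 → fault, frames (6 3)
6 → hit
3 → hit
8 → fault, frames (6 3 8)
0 → fault, evict 8, frames (6 3 0)
3 → hit
6 → hit
8 → fault, evict 0, frames (6 3 8)
3 → hit
6 → hit
3 → hit
6 → hit
0 → fault, evict 8, frames (6 3 0)
Page faults: 6.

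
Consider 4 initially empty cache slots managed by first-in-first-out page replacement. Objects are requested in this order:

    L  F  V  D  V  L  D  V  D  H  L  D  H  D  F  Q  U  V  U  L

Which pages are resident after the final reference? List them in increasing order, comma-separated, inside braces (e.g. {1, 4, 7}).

L → fault, frames [L]
F → fault, frames [L, F]
V → fault, frames [L, F, V]
D → fault, frames [L, F, V, D]
V → hit
L → hit
D → hit
V → hit
D → hit
H → fault, evict L, frames [F, V, D, H]
L → fault, evict F, frames [V, D, H, L]
D → hit
H → hit
D → hit
F → fault, evict V, frames [D, H, L, F]
Q → fault, evict D, frames [H, L, F, Q]
U → fault, evict H, frames [L, F, Q, U]
V → fault, evict L, frames [F, Q, U, V]
U → hit
L → fault, evict F, frames [Q, U, V, L]

{L, Q, U, V}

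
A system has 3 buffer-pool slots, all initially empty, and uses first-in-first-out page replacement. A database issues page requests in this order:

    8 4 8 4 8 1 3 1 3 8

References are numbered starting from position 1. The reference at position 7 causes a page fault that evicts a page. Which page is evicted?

8

pos 1: 8 -> fault, frames {8}
pos 2: 4 -> fault, frames {8,4}
pos 3: 8 -> hit
pos 4: 4 -> hit
pos 5: 8 -> hit
pos 6: 1 -> fault, frames {8,4,1}
pos 7: 3 -> fault, evict 8, frames {4,1,3}
At position 7, page 8 is evicted.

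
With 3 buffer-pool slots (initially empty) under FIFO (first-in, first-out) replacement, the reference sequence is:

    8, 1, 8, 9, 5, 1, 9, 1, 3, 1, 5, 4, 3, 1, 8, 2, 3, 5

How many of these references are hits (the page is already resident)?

8: fault, frames [8]
1: fault, frames [8, 1]
8: hit
9: fault, frames [8, 1, 9]
5: fault, evict 8, frames [1, 9, 5]
1: hit
9: hit
1: hit
3: fault, evict 1, frames [9, 5, 3]
1: fault, evict 9, frames [5, 3, 1]
5: hit
4: fault, evict 5, frames [3, 1, 4]
3: hit
1: hit
8: fault, evict 3, frames [1, 4, 8]
2: fault, evict 1, frames [4, 8, 2]
3: fault, evict 4, frames [8, 2, 3]
5: fault, evict 8, frames [2, 3, 5]
Hits: 7.

7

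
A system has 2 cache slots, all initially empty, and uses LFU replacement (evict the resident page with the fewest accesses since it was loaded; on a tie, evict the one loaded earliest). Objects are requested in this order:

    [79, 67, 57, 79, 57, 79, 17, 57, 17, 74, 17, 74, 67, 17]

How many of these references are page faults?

12

79 → miss, frames [79]
67 → miss, frames [79, 67]
57 → miss, evict 79, frames [67, 57]
79 → miss, evict 67, frames [57, 79]
57 → hit
79 → hit
17 → miss, evict 57, frames [79, 17]
57 → miss, evict 17, frames [79, 57]
17 → miss, evict 57, frames [79, 17]
74 → miss, evict 17, frames [79, 74]
17 → miss, evict 74, frames [79, 17]
74 → miss, evict 17, frames [79, 74]
67 → miss, evict 74, frames [79, 67]
17 → miss, evict 67, frames [79, 17]
Page faults: 12.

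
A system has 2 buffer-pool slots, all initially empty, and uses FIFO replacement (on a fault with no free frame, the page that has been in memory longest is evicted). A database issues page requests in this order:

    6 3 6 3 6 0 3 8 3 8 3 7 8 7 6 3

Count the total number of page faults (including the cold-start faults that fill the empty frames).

6: fault, frames (6)
3: fault, frames (6 3)
6: hit
3: hit
6: hit
0: fault, evict 6, frames (3 0)
3: hit
8: fault, evict 3, frames (0 8)
3: fault, evict 0, frames (8 3)
8: hit
3: hit
7: fault, evict 8, frames (3 7)
8: fault, evict 3, frames (7 8)
7: hit
6: fault, evict 7, frames (8 6)
3: fault, evict 8, frames (6 3)
Page faults: 9.

9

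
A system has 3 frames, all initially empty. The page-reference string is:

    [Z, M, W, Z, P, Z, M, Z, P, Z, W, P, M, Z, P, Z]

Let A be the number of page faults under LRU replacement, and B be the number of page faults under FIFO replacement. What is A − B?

-1

Under LRU: F F F . F . F . . . F . F F . . → 8 faults.
Under FIFO: F F F . F F F . . . F F . F . . → 9 faults.
A − B = 8 − 9 = -1.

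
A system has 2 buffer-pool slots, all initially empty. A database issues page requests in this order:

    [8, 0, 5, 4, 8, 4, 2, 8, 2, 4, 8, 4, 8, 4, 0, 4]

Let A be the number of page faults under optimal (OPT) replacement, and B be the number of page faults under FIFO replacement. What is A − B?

Under OPT: F F F F . . F . . F . . . . F . → 7 faults.
Under FIFO: F F F F F . F . . F F . . . F F → 10 faults.
A − B = 7 − 10 = -3.

-3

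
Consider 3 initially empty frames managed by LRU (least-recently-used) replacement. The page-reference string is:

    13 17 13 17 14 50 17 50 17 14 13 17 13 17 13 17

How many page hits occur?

11

13: fault, frames [13]
17: fault, frames [13, 17]
13: hit
17: hit
14: fault, frames [13, 17, 14]
50: fault, evict 13, frames [17, 14, 50]
17: hit
50: hit
17: hit
14: hit
13: fault, evict 50, frames [17, 14, 13]
17: hit
13: hit
17: hit
13: hit
17: hit
Hits: 11.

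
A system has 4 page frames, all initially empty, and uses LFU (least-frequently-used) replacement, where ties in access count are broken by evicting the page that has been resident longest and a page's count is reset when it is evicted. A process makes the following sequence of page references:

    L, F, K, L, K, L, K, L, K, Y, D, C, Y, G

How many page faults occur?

8

L → fault, frames {L}
F → fault, frames {L,F}
K → fault, frames {L,F,K}
L → hit
K → hit
L → hit
K → hit
L → hit
K → hit
Y → fault, frames {L,F,K,Y}
D → fault, evict F, frames {L,K,Y,D}
C → fault, evict Y, frames {L,K,D,C}
Y → fault, evict D, frames {L,K,C,Y}
G → fault, evict C, frames {L,K,Y,G}
Page faults: 8.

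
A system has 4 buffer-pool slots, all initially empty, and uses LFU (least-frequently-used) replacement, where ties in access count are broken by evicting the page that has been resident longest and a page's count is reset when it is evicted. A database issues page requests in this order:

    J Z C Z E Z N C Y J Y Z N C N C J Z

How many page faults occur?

J -> fault, frames {J}
Z -> fault, frames {J,Z}
C -> fault, frames {J,Z,C}
Z -> hit
E -> fault, frames {J,Z,C,E}
Z -> hit
N -> fault, evict J, frames {Z,C,E,N}
C -> hit
Y -> fault, evict E, frames {Z,C,N,Y}
J -> fault, evict N, frames {Z,C,Y,J}
Y -> hit
Z -> hit
N -> fault, evict J, frames {Z,C,Y,N}
C -> hit
N -> hit
C -> hit
J -> fault, evict Y, frames {Z,C,N,J}
Z -> hit
Page faults: 9.

9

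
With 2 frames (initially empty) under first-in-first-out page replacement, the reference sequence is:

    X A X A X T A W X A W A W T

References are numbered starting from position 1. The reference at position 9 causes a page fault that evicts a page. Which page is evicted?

T

pos 1: X -> miss, frames (X)
pos 2: A -> miss, frames (X A)
pos 3: X -> hit
pos 4: A -> hit
pos 5: X -> hit
pos 6: T -> miss, evict X, frames (A T)
pos 7: A -> hit
pos 8: W -> miss, evict A, frames (T W)
pos 9: X -> miss, evict T, frames (W X)
At position 9, page T is evicted.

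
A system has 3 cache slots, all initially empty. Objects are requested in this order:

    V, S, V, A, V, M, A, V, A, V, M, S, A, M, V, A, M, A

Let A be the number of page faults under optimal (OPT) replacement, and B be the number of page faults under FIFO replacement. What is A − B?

Under OPT: F F . F . F . . . . . F . . F . . . → 6 faults.
Under FIFO: F F . F . F . F . . . F F F F . . . → 9 faults.
A − B = 6 − 9 = -3.

-3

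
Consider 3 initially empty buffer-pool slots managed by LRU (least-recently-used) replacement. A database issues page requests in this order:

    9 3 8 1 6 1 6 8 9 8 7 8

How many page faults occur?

9 → fault, frames [9]
3 → fault, frames [9, 3]
8 → fault, frames [9, 3, 8]
1 → fault, evict 9, frames [3, 8, 1]
6 → fault, evict 3, frames [8, 1, 6]
1 → hit
6 → hit
8 → hit
9 → fault, evict 1, frames [6, 8, 9]
8 → hit
7 → fault, evict 6, frames [9, 8, 7]
8 → hit
Page faults: 7.

7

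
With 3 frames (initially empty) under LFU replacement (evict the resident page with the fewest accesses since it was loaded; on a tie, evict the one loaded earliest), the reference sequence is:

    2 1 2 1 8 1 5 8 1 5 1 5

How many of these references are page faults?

6

2: miss, frames (2)
1: miss, frames (2 1)
2: hit
1: hit
8: miss, frames (2 1 8)
1: hit
5: miss, evict 8, frames (2 1 5)
8: miss, evict 5, frames (2 1 8)
1: hit
5: miss, evict 8, frames (2 1 5)
1: hit
5: hit
Page faults: 6.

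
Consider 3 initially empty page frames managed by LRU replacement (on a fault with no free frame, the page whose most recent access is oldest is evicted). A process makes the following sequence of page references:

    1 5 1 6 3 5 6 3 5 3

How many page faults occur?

5

1 -> miss, frames [1]
5 -> miss, frames [1, 5]
1 -> hit
6 -> miss, frames [5, 1, 6]
3 -> miss, evict 5, frames [1, 6, 3]
5 -> miss, evict 1, frames [6, 3, 5]
6 -> hit
3 -> hit
5 -> hit
3 -> hit
Page faults: 5.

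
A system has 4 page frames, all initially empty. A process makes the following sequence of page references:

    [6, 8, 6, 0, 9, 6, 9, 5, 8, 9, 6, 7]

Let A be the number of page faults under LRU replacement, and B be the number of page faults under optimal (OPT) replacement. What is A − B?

1

Under LRU: F F . F F . . F F . . F → 7 faults.
Under OPT: F F . F F . . F . . . F → 6 faults.
A − B = 7 − 6 = 1.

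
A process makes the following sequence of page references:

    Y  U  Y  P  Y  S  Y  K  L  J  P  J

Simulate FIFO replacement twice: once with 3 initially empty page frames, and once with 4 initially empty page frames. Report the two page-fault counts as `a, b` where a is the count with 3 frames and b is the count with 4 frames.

3 frames: F F . F . F F F F F F . → 9 faults.
4 frames: F F . F . F . F F F F . → 8 faults.
8 < 9: adding a frame reduced faults, as is typical.

9, 8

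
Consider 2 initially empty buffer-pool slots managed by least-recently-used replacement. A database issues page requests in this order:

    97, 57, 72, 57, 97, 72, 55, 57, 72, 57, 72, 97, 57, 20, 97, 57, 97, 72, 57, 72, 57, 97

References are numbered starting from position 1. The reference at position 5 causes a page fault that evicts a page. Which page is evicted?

pos 1: 97 → fault, frames {97}
pos 2: 57 → fault, frames {97,57}
pos 3: 72 → fault, evict 97, frames {57,72}
pos 4: 57 → hit
pos 5: 97 → fault, evict 72, frames {57,97}
At position 5, page 72 is evicted.

72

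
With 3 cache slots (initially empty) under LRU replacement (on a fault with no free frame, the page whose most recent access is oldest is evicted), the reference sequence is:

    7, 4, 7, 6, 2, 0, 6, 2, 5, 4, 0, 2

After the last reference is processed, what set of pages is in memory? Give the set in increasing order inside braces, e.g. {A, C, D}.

7 -> fault, frames (7)
4 -> fault, frames (7 4)
7 -> hit
6 -> fault, frames (4 7 6)
2 -> fault, evict 4, frames (7 6 2)
0 -> fault, evict 7, frames (6 2 0)
6 -> hit
2 -> hit
5 -> fault, evict 0, frames (6 2 5)
4 -> fault, evict 6, frames (2 5 4)
0 -> fault, evict 2, frames (5 4 0)
2 -> fault, evict 5, frames (4 0 2)

{0, 2, 4}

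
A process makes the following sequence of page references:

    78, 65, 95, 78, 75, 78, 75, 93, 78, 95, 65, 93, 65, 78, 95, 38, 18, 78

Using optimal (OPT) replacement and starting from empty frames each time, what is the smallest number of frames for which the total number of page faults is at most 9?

f=1: 18 faults
f=2: 11 faults
f=3: 9 faults
f=4: 7 faults
f=5: 7 faults
f=6: 7 faults
f=7: 7 faults
Smallest f with faults ≤ 9 is 3.

3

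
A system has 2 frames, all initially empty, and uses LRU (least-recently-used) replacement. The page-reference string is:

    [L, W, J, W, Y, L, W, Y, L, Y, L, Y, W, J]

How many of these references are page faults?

10

L -> miss, frames (L)
W -> miss, frames (L W)
J -> miss, evict L, frames (W J)
W -> hit
Y -> miss, evict J, frames (W Y)
L -> miss, evict W, frames (Y L)
W -> miss, evict Y, frames (L W)
Y -> miss, evict L, frames (W Y)
L -> miss, evict W, frames (Y L)
Y -> hit
L -> hit
Y -> hit
W -> miss, evict L, frames (Y W)
J -> miss, evict Y, frames (W J)
Page faults: 10.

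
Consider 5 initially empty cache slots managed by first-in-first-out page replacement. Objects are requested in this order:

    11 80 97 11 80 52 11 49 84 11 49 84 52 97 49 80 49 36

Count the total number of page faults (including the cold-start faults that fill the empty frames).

11: miss, frames (11)
80: miss, frames (11 80)
97: miss, frames (11 80 97)
11: hit
80: hit
52: miss, frames (11 80 97 52)
11: hit
49: miss, frames (11 80 97 52 49)
84: miss, evict 11, frames (80 97 52 49 84)
11: miss, evict 80, frames (97 52 49 84 11)
49: hit
84: hit
52: hit
97: hit
49: hit
80: miss, evict 97, frames (52 49 84 11 80)
49: hit
36: miss, evict 52, frames (49 84 11 80 36)
Page faults: 9.

9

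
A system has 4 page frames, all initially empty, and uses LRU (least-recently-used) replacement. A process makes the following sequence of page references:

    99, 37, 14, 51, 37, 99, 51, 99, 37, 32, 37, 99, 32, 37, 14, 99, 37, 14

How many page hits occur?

12

99 -> miss, frames {99}
37 -> miss, frames {99,37}
14 -> miss, frames {99,37,14}
51 -> miss, frames {99,37,14,51}
37 -> hit
99 -> hit
51 -> hit
99 -> hit
37 -> hit
32 -> miss, evict 14, frames {51,99,37,32}
37 -> hit
99 -> hit
32 -> hit
37 -> hit
14 -> miss, evict 51, frames {99,32,37,14}
99 -> hit
37 -> hit
14 -> hit
Hits: 12.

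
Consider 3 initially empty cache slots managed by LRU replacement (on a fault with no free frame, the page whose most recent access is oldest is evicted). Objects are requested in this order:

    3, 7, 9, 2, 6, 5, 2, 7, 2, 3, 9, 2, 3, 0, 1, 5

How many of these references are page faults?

3 -> miss, frames [3]
7 -> miss, frames [3, 7]
9 -> miss, frames [3, 7, 9]
2 -> miss, evict 3, frames [7, 9, 2]
6 -> miss, evict 7, frames [9, 2, 6]
5 -> miss, evict 9, frames [2, 6, 5]
2 -> hit
7 -> miss, evict 6, frames [5, 2, 7]
2 -> hit
3 -> miss, evict 5, frames [7, 2, 3]
9 -> miss, evict 7, frames [2, 3, 9]
2 -> hit
3 -> hit
0 -> miss, evict 9, frames [2, 3, 0]
1 -> miss, evict 2, frames [3, 0, 1]
5 -> miss, evict 3, frames [0, 1, 5]
Page faults: 12.

12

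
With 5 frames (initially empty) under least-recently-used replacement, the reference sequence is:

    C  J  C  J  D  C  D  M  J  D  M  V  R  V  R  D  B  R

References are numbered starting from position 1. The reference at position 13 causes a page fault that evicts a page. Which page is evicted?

pos 1: C: miss, frames {C}
pos 2: J: miss, frames {C,J}
pos 3: C: hit
pos 4: J: hit
pos 5: D: miss, frames {C,J,D}
pos 6: C: hit
pos 7: D: hit
pos 8: M: miss, frames {J,C,D,M}
pos 9: J: hit
pos 10: D: hit
pos 11: M: hit
pos 12: V: miss, frames {C,J,D,M,V}
pos 13: R: miss, evict C, frames {J,D,M,V,R}
At position 13, page C is evicted.

C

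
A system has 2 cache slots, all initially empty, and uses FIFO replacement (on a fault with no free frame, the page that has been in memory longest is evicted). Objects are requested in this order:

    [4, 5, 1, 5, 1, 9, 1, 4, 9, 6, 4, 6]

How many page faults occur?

6

4: miss, frames {4}
5: miss, frames {4,5}
1: miss, evict 4, frames {5,1}
5: hit
1: hit
9: miss, evict 5, frames {1,9}
1: hit
4: miss, evict 1, frames {9,4}
9: hit
6: miss, evict 9, frames {4,6}
4: hit
6: hit
Page faults: 6.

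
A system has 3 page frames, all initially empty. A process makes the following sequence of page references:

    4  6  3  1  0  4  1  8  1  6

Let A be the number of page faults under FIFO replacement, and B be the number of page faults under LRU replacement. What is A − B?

Under FIFO: F F F F F F . F F F → 9 faults.
Under LRU: F F F F F F . F . F → 8 faults.
A − B = 9 − 8 = 1.

1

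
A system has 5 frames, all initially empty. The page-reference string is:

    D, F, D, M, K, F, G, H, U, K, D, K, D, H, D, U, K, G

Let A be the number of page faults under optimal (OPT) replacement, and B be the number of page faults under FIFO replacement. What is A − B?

Under OPT: F F . F F . F F F . . . . . . . . . → 7 faults.
Under FIFO: F F . F F . F F F . F . . . . . . . → 8 faults.
A − B = 7 − 8 = -1.

-1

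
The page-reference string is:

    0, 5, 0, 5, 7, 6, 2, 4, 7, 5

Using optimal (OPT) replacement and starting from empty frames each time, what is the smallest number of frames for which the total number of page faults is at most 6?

3

f=1: 10 faults
f=2: 7 faults
f=3: 6 faults
f=4: 6 faults
f=5: 6 faults
f=6: 6 faults
Smallest f with faults ≤ 6 is 3.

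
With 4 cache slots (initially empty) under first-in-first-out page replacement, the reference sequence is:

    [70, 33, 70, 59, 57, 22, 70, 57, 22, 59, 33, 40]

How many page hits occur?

4

70 -> miss, frames (70)
33 -> miss, frames (70 33)
70 -> hit
59 -> miss, frames (70 33 59)
57 -> miss, frames (70 33 59 57)
22 -> miss, evict 70, frames (33 59 57 22)
70 -> miss, evict 33, frames (59 57 22 70)
57 -> hit
22 -> hit
59 -> hit
33 -> miss, evict 59, frames (57 22 70 33)
40 -> miss, evict 57, frames (22 70 33 40)
Hits: 4.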